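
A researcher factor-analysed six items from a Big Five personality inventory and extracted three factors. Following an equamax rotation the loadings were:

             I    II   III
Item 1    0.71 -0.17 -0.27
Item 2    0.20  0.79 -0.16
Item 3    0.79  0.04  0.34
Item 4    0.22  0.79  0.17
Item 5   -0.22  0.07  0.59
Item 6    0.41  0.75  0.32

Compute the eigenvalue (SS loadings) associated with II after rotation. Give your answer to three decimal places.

SS loadings for II = (-0.17)² + 0.79² + 0.04² + 0.79² + 0.07² + 0.75² = 0.0289 + 0.6241 + 0.0016 + 0.6241 + 0.0049 + 0.5625 = 1.8461

1.846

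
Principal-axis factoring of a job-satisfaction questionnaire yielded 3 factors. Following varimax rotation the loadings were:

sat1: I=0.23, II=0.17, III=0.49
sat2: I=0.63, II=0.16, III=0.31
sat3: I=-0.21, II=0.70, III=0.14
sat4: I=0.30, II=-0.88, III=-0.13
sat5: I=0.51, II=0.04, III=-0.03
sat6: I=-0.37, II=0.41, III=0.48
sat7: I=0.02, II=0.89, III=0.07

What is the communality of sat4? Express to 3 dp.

0.881

h² = 0.30² + (-0.88)² + (-0.13)² = 0.0900 + 0.7744 + 0.0169 = 0.8813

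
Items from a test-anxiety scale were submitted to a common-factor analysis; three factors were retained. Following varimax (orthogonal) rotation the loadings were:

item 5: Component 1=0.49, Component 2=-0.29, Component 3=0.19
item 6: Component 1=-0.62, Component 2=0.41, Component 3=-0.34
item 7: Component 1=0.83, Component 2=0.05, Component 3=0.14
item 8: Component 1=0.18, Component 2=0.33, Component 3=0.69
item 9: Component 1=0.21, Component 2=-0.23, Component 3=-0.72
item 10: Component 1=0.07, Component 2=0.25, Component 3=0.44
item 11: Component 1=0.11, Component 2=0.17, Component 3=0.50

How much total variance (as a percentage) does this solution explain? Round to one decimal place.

50.3%

SS loadings by factor: 1.4069, 0.5079, 1.6094; total = 3.5242.
Total variance with 7 standardized items is 7, so the solution explains 3.5242/7 = 0.5035 = 50.35%.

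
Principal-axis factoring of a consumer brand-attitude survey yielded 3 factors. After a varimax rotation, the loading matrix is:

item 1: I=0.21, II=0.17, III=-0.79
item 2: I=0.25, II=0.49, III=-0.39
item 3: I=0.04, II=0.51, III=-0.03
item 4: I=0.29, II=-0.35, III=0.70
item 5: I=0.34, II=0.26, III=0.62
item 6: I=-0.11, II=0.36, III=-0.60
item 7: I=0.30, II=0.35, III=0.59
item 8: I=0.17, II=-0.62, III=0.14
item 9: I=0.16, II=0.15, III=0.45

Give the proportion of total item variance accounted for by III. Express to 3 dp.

SS loadings for III = (-0.79)² + (-0.39)² + (-0.03)² + 0.70² + 0.62² + (-0.60)² + 0.59² + 0.14² + 0.45² = 2.5817
Proportion of variance = 2.5817 / 9 = 0.2869.

0.287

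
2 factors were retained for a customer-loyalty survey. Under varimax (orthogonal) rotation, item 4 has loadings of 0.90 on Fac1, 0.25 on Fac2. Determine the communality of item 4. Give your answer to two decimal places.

h² = 0.90² + 0.25² = 0.8100 + 0.0625 = 0.8725

0.87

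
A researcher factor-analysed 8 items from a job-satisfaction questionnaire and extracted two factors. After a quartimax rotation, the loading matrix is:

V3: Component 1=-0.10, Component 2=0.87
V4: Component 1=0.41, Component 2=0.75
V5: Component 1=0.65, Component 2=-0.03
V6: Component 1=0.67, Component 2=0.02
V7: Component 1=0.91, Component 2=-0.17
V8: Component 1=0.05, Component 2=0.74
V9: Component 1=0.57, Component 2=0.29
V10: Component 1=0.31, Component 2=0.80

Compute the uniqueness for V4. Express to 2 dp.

0.27

h² = 0.41² + 0.75² = 0.1681 + 0.5625 = 0.7306
Uniqueness u² = 1 − h² = 1 − 0.7306 = 0.2694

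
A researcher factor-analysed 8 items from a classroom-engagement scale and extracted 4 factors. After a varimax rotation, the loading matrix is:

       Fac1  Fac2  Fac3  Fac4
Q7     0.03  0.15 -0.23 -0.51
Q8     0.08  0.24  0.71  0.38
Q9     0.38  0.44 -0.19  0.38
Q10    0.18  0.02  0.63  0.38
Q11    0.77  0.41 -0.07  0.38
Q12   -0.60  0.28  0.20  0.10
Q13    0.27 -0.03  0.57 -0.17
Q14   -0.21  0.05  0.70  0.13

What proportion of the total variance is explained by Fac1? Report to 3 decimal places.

0.157

SS loadings for Fac1 = 0.03² + 0.08² + 0.38² + 0.18² + 0.77² + (-0.60)² + 0.27² + (-0.21)² = 1.2540
Proportion of variance = 1.2540 / 8 = 0.1568.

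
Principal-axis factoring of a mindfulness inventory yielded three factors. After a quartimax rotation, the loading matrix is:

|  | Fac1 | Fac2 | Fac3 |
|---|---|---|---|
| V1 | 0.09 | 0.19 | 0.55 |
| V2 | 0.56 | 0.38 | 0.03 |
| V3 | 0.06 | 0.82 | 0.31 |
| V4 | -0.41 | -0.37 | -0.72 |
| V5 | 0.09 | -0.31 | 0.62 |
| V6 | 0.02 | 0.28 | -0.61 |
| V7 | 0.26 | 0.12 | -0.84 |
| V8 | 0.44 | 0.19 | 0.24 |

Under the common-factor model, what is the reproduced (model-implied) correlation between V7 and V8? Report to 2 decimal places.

r̂ = Σ λ_i·λ_j across factors = (0.26)(0.44) + (0.12)(0.19) + (-0.84)(0.24)
  = +0.1144 +0.0228 -0.2016 = -0.0644

-0.06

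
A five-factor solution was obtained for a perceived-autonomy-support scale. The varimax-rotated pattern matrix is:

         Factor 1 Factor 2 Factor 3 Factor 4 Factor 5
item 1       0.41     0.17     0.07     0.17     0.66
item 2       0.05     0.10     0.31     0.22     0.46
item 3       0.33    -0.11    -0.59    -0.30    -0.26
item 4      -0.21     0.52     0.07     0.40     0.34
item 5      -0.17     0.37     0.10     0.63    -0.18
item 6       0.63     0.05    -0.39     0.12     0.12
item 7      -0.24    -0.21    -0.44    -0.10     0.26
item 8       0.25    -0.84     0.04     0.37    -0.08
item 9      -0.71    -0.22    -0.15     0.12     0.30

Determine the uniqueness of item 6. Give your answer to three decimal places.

h² = 0.63² + 0.05² + (-0.39)² + 0.12² + 0.12² = 0.3969 + 0.0025 + 0.1521 + 0.0144 + 0.0144 = 0.5803
Uniqueness u² = 1 − h² = 1 − 0.5803 = 0.4197

0.420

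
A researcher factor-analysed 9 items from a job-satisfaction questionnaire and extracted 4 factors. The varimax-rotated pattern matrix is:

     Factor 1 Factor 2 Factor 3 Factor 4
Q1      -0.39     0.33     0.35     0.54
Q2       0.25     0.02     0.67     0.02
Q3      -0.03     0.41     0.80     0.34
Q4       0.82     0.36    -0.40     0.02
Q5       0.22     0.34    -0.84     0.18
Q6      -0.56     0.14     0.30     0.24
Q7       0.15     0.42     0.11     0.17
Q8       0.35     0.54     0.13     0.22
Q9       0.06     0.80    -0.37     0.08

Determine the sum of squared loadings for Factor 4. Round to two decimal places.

SS loadings for Factor 4 = 0.54² + 0.02² + 0.34² + 0.02² + 0.18² + 0.24² + 0.17² + 0.22² + 0.08² = 0.2916 + 0.0004 + 0.1156 + 0.0004 + 0.0324 + 0.0576 + 0.0289 + 0.0484 + 0.0064 = 0.5817

0.58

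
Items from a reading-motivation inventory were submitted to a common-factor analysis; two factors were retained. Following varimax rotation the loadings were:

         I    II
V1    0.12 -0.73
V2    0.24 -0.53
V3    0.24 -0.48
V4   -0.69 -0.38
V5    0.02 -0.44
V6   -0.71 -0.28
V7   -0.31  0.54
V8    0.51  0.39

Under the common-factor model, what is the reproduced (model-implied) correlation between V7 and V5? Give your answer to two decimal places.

-0.24

r̂ = Σ λ_i·λ_j across factors = (-0.31)(0.02) + (0.54)(-0.44)
  = -0.0062 -0.2376 = -0.2438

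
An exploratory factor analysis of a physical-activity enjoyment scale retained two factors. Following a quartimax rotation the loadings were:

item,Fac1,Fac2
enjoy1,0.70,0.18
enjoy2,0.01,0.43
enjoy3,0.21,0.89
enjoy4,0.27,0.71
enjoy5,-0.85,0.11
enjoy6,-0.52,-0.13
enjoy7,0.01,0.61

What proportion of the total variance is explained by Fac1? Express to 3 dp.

0.229

SS loadings for Fac1 = 0.70² + 0.01² + 0.21² + 0.27² + (-0.85)² + (-0.52)² + 0.01² = 1.6001
Proportion of variance = 1.6001 / 7 = 0.2286.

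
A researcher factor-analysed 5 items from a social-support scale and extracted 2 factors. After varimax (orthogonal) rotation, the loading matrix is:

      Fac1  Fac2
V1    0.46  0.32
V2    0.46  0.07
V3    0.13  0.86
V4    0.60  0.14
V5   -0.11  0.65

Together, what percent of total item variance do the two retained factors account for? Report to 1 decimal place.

Communalities: 0.3140, 0.2165, 0.7565, 0.3796, 0.4346; Σh² = 2.1012.
Total variance with 5 standardized items is 5, so the solution explains 2.1012/5 = 0.4202 = 42.02%.

42.0%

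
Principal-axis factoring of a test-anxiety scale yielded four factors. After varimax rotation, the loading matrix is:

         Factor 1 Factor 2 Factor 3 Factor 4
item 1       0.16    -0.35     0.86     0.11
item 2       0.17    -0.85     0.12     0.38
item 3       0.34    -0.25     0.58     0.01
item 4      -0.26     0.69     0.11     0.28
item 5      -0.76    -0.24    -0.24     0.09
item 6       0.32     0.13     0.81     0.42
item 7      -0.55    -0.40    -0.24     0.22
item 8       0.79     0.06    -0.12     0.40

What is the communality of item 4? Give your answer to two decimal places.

h² = (-0.26)² + 0.69² + 0.11² + 0.28² = 0.0676 + 0.4761 + 0.0121 + 0.0784 = 0.6342

0.63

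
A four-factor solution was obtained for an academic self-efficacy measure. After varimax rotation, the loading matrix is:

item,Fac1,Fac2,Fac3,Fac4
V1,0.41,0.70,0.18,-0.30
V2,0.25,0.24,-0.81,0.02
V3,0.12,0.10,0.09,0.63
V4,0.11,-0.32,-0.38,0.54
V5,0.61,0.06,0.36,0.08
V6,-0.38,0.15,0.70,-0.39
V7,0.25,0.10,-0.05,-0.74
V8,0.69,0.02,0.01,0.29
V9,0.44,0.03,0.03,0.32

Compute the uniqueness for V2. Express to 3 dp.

0.223

h² = 0.25² + 0.24² + (-0.81)² + 0.02² = 0.0625 + 0.0576 + 0.6561 + 0.0004 = 0.7766
Uniqueness u² = 1 − h² = 1 − 0.7766 = 0.2234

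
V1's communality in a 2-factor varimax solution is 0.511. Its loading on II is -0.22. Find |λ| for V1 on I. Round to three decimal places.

0.680

Under orthogonal rotation h² = Σλ², so λ_I² = h² − (0.0484) = 0.511 − 0.0484 = 0.4626.
|λ| = √0.4626 = 0.6801.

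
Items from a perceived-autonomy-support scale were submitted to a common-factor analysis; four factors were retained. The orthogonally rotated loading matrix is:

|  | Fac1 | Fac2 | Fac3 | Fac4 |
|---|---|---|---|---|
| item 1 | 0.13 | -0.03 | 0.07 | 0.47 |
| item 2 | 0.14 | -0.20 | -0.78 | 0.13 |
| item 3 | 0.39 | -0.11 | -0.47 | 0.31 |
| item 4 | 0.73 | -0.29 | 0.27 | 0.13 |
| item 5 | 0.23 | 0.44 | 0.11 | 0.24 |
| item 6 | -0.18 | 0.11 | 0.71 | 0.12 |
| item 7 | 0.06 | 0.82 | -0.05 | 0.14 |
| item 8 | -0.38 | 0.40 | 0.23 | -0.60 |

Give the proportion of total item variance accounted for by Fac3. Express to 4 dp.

0.1848

SS loadings for Fac3 = 0.07² + (-0.78)² + (-0.47)² + 0.27² + 0.11² + 0.71² + (-0.05)² + 0.23² = 1.4787
Proportion of variance = 1.4787 / 8 = 0.1848.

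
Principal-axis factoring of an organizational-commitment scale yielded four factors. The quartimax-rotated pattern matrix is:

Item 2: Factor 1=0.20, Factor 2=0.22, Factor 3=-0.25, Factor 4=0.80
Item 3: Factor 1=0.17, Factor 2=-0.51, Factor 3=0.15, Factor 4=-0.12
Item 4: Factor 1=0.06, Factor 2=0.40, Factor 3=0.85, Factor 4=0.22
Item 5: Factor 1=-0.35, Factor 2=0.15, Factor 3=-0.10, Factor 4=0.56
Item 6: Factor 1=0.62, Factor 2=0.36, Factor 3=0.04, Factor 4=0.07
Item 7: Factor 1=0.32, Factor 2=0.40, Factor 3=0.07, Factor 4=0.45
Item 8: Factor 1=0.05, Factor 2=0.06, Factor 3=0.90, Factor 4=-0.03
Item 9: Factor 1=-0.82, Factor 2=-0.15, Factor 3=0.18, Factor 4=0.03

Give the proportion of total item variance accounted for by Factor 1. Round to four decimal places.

SS loadings for Factor 1 = 0.20² + 0.17² + 0.06² + (-0.35)² + 0.62² + 0.32² + 0.05² + (-0.82)² = 1.3567
Proportion of variance = 1.3567 / 8 = 0.1696.

0.1696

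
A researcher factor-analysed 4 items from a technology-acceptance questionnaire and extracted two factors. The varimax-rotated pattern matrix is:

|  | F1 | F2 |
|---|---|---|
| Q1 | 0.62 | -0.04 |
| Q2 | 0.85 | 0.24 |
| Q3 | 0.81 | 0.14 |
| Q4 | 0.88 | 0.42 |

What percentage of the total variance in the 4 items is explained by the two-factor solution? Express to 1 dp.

SS loadings by factor: 2.5374, 0.2552; total = 2.7926.
Total variance with 4 standardized items is 4, so the solution explains 2.7926/4 = 0.6982 = 69.81%.

69.8%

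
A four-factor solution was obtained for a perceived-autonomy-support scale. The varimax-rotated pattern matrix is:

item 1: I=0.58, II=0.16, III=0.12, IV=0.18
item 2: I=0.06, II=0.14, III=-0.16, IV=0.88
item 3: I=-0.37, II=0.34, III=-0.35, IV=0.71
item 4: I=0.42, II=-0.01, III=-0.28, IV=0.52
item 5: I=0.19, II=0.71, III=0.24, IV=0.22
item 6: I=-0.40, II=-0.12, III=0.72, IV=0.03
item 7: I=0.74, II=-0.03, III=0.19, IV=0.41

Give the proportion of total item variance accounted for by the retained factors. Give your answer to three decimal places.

0.676

Communalities: 0.4088, 0.8232, 0.8791, 0.5253, 0.6462, 0.6937, 0.7527; Σh² = 4.7290.
Total variance with 7 standardized items is 7, so the solution explains 4.7290/7 = 0.6756.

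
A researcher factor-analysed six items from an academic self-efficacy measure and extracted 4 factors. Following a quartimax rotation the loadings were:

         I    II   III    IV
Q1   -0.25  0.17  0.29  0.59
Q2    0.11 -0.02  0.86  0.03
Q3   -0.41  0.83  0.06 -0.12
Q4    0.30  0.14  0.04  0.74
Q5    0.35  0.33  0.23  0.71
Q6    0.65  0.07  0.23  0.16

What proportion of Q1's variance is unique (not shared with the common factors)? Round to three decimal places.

0.476

h² = (-0.25)² + 0.17² + 0.29² + 0.59² = 0.0625 + 0.0289 + 0.0841 + 0.3481 = 0.5236
Uniqueness u² = 1 − h² = 1 − 0.5236 = 0.4764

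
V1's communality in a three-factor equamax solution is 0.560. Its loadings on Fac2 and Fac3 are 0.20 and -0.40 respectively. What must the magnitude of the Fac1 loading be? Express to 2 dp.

0.60

Under orthogonal rotation h² = Σλ², so λ_Fac1² = h² − (0.2000) = 0.560 − 0.2000 = 0.3600.
|λ| = √0.3600 = 0.6000.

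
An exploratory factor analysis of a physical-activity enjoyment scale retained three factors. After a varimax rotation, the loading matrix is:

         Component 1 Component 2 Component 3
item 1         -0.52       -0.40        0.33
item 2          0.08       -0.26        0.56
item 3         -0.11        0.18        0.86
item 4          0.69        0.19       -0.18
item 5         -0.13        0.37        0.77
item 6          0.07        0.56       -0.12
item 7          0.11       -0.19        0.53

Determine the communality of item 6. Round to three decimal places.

h² = 0.07² + 0.56² + (-0.12)² = 0.0049 + 0.3136 + 0.0144 = 0.3329

0.333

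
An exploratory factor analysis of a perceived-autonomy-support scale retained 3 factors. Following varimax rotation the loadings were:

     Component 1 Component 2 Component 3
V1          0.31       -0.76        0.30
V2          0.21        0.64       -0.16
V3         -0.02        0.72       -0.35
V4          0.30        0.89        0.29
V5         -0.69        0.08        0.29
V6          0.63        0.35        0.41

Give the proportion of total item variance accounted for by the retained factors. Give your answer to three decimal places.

SS loadings by factor: 1.1036, 2.4266, 0.5744; total = 4.1046.
Total variance with 6 standardized items is 6, so the solution explains 4.1046/6 = 0.6841.

0.684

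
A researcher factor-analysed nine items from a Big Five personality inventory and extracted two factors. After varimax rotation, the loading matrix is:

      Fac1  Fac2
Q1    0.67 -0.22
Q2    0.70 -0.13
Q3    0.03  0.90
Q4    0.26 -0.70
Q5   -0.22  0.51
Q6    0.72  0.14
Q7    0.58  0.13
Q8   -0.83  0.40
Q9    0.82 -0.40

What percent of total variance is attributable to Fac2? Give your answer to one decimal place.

22.0%

SS loadings for Fac2 = (-0.22)² + (-0.13)² + 0.90² + (-0.70)² + 0.51² + 0.14² + 0.13² + 0.40² + (-0.40)² = 1.9819
With 9 standardized items, total variance = 9. Proportion = 1.9819/9 = 0.2202 → 22.02%.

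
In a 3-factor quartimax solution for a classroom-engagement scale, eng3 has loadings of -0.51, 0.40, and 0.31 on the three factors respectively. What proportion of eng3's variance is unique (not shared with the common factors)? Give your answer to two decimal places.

0.48

h² = (-0.51)² + 0.40² + 0.31² = 0.2601 + 0.1600 + 0.0961 = 0.5162
Uniqueness u² = 1 − h² = 1 − 0.5162 = 0.4838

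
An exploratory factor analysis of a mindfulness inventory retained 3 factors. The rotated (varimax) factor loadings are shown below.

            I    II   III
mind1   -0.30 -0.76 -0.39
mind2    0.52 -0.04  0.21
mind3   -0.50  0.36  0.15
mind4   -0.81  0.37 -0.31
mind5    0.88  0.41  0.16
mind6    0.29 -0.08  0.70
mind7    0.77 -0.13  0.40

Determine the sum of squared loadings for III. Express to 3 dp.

0.990

SS loadings for III = (-0.39)² + 0.21² + 0.15² + (-0.31)² + 0.16² + 0.70² + 0.40² = 0.1521 + 0.0441 + 0.0225 + 0.0961 + 0.0256 + 0.4900 + 0.1600 = 0.9904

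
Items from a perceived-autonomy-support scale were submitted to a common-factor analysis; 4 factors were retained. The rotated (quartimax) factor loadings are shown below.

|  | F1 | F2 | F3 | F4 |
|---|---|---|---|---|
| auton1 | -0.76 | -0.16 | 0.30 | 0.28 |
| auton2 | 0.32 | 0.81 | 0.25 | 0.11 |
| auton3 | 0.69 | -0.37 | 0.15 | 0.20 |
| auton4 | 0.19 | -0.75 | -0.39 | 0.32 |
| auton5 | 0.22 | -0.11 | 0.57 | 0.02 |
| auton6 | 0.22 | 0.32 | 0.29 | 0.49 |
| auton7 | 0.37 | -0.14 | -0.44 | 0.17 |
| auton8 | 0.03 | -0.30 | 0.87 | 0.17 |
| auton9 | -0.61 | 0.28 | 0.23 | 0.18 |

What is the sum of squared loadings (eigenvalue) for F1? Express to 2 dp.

1.80

SS loadings for F1 = (-0.76)² + 0.32² + 0.69² + 0.19² + 0.22² + 0.22² + 0.37² + 0.03² + (-0.61)² = 0.5776 + 0.1024 + 0.4761 + 0.0361 + 0.0484 + 0.0484 + 0.1369 + 0.0009 + 0.3721 = 1.7989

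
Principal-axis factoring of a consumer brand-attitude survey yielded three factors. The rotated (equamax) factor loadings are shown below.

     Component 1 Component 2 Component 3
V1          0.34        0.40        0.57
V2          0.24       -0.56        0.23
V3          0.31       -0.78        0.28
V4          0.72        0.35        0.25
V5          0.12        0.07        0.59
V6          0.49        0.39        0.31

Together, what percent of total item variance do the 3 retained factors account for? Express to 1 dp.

56.1%

Communalities: 0.6005, 0.4241, 0.7829, 0.7034, 0.3674, 0.4883; Σh² = 3.3666.
Total variance with 6 standardized items is 6, so the solution explains 3.3666/6 = 0.5611 = 56.11%.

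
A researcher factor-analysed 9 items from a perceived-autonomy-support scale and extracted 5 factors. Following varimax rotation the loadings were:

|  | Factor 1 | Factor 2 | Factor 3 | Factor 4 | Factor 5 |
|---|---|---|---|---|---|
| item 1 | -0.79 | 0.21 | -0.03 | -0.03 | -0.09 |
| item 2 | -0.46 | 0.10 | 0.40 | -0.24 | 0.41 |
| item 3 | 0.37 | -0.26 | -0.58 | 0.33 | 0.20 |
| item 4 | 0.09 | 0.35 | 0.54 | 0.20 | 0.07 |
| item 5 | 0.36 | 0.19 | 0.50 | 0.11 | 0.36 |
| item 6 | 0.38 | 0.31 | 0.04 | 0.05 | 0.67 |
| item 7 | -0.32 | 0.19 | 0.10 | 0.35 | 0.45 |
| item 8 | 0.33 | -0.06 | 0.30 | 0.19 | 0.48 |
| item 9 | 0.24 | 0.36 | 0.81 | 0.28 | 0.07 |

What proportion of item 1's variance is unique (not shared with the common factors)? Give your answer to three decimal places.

0.322

h² = (-0.79)² + 0.21² + (-0.03)² + (-0.03)² + (-0.09)² = 0.6241 + 0.0441 + 0.0009 + 0.0009 + 0.0081 = 0.6781
Uniqueness u² = 1 − h² = 1 − 0.6781 = 0.3219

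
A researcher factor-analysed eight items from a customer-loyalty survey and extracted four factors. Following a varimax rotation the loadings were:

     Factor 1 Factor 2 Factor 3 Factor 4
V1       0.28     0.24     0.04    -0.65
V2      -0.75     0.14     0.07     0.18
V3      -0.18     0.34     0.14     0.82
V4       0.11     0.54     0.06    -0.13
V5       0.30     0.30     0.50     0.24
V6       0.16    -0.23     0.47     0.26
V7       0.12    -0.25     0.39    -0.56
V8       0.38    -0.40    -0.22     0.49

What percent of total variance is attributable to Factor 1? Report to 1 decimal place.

12.0%

SS loadings for Factor 1 = 0.28² + (-0.75)² + (-0.18)² + 0.11² + 0.30² + 0.16² + 0.12² + 0.38² = 0.9598
With 8 standardized items, total variance = 8. Proportion = 0.9598/8 = 0.1200 → 12.00%.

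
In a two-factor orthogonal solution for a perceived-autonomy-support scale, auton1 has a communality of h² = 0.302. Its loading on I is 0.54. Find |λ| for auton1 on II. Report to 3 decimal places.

Under orthogonal rotation h² = Σλ², so λ_II² = h² − (0.2916) = 0.302 − 0.2916 = 0.0104.
|λ| = √0.0104 = 0.1020.

0.102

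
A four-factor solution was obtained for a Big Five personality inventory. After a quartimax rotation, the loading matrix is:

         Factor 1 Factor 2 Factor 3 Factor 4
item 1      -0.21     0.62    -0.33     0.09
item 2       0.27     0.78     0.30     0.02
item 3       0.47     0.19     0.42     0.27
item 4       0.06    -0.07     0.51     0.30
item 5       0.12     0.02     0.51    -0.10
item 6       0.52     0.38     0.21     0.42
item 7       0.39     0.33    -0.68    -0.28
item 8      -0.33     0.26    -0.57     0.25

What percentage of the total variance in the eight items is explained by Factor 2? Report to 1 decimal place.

16.9%

SS loadings for Factor 2 = 0.62² + 0.78² + 0.19² + (-0.07)² + 0.02² + 0.38² + 0.33² + 0.26² = 1.3551
With 8 standardized items, total variance = 8. Proportion = 1.3551/8 = 0.1694 → 16.94%.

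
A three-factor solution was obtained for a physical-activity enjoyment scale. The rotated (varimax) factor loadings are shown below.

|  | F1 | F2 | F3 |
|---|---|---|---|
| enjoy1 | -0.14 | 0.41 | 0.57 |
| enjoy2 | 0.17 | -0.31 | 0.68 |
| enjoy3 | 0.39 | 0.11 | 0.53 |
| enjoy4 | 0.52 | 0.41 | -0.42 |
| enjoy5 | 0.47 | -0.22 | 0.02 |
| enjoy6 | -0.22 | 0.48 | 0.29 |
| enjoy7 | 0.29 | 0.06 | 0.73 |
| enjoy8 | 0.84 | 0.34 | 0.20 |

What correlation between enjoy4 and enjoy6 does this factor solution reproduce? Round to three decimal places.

r̂ = Σ λ_i·λ_j across factors = (0.52)(-0.22) + (0.41)(0.48) + (-0.42)(0.29)
  = -0.1144 +0.1968 -0.1218 = -0.0394

-0.039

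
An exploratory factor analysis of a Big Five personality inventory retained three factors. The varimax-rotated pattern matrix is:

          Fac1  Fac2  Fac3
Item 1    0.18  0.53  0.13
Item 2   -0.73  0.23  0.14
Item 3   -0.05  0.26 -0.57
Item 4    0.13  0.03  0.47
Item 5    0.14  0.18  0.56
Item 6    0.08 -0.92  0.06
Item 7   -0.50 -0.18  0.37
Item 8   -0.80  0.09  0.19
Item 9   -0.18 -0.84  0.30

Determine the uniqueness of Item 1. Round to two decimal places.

0.67

h² = 0.18² + 0.53² + 0.13² = 0.0324 + 0.2809 + 0.0169 = 0.3302
Uniqueness u² = 1 − h² = 1 − 0.3302 = 0.6698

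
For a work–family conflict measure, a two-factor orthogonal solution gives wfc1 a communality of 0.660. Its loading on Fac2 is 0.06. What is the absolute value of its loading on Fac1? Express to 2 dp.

0.81

Under orthogonal rotation h² = Σλ², so λ_Fac1² = h² − (0.0036) = 0.660 − 0.0036 = 0.6564.
|λ| = √0.6564 = 0.8102.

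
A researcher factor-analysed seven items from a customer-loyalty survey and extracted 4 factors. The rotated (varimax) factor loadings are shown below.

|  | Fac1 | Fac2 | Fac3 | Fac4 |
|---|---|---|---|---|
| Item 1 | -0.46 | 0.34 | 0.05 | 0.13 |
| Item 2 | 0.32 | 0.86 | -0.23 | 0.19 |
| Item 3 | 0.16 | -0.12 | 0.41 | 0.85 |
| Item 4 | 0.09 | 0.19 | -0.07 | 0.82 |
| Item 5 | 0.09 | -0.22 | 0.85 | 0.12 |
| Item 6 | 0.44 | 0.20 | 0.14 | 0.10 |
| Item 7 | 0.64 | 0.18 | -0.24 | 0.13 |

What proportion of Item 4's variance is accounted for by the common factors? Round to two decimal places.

0.72

h² = 0.09² + 0.19² + (-0.07)² + 0.82² = 0.0081 + 0.0361 + 0.0049 + 0.6724 = 0.7215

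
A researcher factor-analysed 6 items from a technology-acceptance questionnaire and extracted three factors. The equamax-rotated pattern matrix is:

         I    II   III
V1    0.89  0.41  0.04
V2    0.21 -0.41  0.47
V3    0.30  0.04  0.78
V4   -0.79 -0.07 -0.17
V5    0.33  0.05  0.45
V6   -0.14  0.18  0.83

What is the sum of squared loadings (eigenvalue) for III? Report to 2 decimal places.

1.75

SS loadings for III = 0.04² + 0.47² + 0.78² + (-0.17)² + 0.45² + 0.83² = 0.0016 + 0.2209 + 0.6084 + 0.0289 + 0.2025 + 0.6889 = 1.7512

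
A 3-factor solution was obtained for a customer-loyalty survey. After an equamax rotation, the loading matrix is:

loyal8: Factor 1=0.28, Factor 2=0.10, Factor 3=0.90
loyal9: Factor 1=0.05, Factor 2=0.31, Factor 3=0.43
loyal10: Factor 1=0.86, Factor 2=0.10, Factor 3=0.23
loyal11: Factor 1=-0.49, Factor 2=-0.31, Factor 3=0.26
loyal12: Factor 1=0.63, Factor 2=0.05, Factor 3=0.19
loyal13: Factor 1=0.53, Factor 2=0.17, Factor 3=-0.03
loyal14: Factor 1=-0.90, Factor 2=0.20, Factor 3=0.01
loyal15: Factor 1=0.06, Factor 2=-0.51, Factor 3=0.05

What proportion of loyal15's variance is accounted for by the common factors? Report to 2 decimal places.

0.27

h² = 0.06² + (-0.51)² + 0.05² = 0.0036 + 0.2601 + 0.0025 = 0.2662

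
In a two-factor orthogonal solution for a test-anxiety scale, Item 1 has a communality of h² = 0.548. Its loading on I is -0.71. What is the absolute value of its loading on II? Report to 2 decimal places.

0.21

Under orthogonal rotation h² = Σλ², so λ_II² = h² − (0.5041) = 0.548 − 0.5041 = 0.0439.
|λ| = √0.0439 = 0.2095.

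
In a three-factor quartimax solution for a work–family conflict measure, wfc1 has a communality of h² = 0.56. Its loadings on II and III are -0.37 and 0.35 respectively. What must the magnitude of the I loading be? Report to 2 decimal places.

Under orthogonal rotation h² = Σλ², so λ_I² = h² − (0.2594) = 0.56 − 0.2594 = 0.3006.
|λ| = √0.3006 = 0.5483.

0.55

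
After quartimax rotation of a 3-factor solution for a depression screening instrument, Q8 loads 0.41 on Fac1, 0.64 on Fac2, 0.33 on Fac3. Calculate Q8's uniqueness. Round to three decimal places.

h² = 0.41² + 0.64² + 0.33² = 0.1681 + 0.4096 + 0.1089 = 0.6866
Uniqueness u² = 1 − h² = 1 − 0.6866 = 0.3134

0.313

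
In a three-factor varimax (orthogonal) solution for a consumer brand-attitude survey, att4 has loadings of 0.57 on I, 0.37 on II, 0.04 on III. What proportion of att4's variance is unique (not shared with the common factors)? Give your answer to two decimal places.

0.54

h² = 0.57² + 0.37² + 0.04² = 0.3249 + 0.1369 + 0.0016 = 0.4634
Uniqueness u² = 1 − h² = 1 − 0.4634 = 0.5366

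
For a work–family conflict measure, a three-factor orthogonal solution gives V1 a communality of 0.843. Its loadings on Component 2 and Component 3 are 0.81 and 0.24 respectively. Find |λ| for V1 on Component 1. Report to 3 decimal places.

Under orthogonal rotation h² = Σλ², so λ_Component 1² = h² − (0.7137) = 0.843 − 0.7137 = 0.1293.
|λ| = √0.1293 = 0.3596.

0.360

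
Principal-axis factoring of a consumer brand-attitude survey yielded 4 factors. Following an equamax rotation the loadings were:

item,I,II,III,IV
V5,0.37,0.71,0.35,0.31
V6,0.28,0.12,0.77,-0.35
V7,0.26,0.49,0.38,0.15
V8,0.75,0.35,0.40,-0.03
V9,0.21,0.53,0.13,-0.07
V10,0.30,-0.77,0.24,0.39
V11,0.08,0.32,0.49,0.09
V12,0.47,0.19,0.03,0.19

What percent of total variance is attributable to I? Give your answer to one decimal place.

15.1%

SS loadings for I = 0.37² + 0.28² + 0.26² + 0.75² + 0.21² + 0.30² + 0.08² + 0.47² = 1.2068
With 8 standardized items, total variance = 8. Proportion = 1.2068/8 = 0.1509 → 15.09%.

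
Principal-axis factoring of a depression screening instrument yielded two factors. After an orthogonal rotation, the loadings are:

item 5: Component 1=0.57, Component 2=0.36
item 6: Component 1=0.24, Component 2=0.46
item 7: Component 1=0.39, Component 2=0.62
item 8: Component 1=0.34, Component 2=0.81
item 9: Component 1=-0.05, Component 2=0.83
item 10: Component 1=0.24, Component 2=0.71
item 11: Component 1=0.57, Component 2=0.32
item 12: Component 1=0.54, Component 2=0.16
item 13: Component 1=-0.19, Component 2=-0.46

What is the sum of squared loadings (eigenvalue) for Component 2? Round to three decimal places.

SS loadings for Component 2 = 0.36² + 0.46² + 0.62² + 0.81² + 0.83² + 0.71² + 0.32² + 0.16² + (-0.46)² = 0.1296 + 0.2116 + 0.3844 + 0.6561 + 0.6889 + 0.5041 + 0.1024 + 0.0256 + 0.2116 = 2.9143

2.914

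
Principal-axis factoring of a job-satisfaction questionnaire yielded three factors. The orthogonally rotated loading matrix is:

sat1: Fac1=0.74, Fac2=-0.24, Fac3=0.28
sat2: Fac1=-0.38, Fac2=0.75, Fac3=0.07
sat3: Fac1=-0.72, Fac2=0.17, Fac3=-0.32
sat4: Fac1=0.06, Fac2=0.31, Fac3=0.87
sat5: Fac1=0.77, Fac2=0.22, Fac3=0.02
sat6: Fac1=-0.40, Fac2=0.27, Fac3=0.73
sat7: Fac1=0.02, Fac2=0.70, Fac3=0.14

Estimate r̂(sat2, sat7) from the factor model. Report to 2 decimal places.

0.53

r̂ = Σ λ_i·λ_j across factors = (-0.38)(0.02) + (0.75)(0.70) + (0.07)(0.14)
  = -0.0076 +0.5250 +0.0098 = 0.5272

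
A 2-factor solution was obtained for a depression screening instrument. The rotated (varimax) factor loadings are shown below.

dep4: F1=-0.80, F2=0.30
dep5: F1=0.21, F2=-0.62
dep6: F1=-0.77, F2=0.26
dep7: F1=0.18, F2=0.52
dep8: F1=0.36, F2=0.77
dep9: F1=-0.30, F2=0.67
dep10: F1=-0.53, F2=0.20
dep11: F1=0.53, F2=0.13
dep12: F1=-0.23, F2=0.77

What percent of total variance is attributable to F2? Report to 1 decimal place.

27.8%

SS loadings for F2 = 0.30² + (-0.62)² + 0.26² + 0.52² + 0.77² + 0.67² + 0.20² + 0.13² + 0.77² = 2.5040
With 9 standardized items, total variance = 9. Proportion = 2.5040/9 = 0.2782 → 27.82%.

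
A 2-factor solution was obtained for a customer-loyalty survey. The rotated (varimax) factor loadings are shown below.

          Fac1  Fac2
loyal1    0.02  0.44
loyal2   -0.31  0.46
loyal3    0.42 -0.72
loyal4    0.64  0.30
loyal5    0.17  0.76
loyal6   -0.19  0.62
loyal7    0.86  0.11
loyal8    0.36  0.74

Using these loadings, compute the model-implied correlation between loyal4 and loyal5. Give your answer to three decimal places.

r̂ = Σ λ_i·λ_j across factors = (0.64)(0.17) + (0.30)(0.76)
  = +0.1088 +0.2280 = 0.3368

0.337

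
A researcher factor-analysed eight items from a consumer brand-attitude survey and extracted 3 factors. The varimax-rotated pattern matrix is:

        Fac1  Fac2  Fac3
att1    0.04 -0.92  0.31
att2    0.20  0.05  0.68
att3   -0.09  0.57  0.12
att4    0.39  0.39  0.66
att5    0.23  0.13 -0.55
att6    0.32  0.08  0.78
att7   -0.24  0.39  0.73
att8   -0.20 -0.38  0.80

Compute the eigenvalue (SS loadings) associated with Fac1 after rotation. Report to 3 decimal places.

SS loadings for Fac1 = 0.04² + 0.20² + (-0.09)² + 0.39² + 0.23² + 0.32² + (-0.24)² + (-0.20)² = 0.0016 + 0.0400 + 0.0081 + 0.1521 + 0.0529 + 0.1024 + 0.0576 + 0.0400 = 0.4547

0.455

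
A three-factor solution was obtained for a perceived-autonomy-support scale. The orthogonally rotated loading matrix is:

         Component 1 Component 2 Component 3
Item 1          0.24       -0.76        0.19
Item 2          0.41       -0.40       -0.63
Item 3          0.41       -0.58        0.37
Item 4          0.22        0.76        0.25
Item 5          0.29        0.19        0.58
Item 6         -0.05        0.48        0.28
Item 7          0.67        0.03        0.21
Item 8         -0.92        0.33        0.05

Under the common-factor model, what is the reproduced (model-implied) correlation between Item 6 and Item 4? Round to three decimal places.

r̂ = Σ λ_i·λ_j across factors = (-0.05)(0.22) + (0.48)(0.76) + (0.28)(0.25)
  = -0.0110 +0.3648 +0.0700 = 0.4238

0.424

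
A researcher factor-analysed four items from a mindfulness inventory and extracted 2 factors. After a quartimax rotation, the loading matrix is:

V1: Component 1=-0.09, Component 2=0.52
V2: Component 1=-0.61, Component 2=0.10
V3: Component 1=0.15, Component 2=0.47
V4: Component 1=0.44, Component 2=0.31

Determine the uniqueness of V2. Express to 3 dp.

0.618

h² = (-0.61)² + 0.10² = 0.3721 + 0.0100 = 0.3821
Uniqueness u² = 1 − h² = 1 − 0.3821 = 0.6179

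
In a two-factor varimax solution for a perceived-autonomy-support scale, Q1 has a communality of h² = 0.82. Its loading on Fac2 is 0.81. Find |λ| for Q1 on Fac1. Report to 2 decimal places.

Under orthogonal rotation h² = Σλ², so λ_Fac1² = h² − (0.6561) = 0.82 − 0.6561 = 0.1639.
|λ| = √0.1639 = 0.4048.

0.40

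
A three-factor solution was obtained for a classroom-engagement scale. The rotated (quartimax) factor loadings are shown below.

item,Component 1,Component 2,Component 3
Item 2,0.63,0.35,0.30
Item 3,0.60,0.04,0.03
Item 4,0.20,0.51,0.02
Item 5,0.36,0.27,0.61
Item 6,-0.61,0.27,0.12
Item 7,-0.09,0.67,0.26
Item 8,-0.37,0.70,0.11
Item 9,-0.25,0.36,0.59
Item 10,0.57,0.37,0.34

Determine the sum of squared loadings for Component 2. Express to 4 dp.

SS loadings for Component 2 = 0.35² + 0.04² + 0.51² + 0.27² + 0.27² + 0.67² + 0.70² + 0.36² + 0.37² = 0.1225 + 0.0016 + 0.2601 + 0.0729 + 0.0729 + 0.4489 + 0.4900 + 0.1296 + 0.1369 = 1.7354

1.7354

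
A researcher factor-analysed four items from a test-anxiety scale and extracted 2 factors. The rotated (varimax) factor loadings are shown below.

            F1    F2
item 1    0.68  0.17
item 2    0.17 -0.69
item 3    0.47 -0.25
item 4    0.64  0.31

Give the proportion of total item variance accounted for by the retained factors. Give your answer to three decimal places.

0.446

Communalities: 0.4913, 0.5050, 0.2834, 0.5057; Σh² = 1.7854.
Total variance with 4 standardized items is 4, so the solution explains 1.7854/4 = 0.4464.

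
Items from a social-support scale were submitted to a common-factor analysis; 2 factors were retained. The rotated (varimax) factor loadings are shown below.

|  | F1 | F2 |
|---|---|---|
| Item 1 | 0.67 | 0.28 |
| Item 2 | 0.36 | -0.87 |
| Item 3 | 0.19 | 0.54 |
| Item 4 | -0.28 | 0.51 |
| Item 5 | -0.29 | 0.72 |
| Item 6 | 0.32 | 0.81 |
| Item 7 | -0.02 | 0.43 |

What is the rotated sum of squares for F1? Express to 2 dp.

SS loadings for F1 = 0.67² + 0.36² + 0.19² + (-0.28)² + (-0.29)² + 0.32² + (-0.02)² = 0.4489 + 0.1296 + 0.0361 + 0.0784 + 0.0841 + 0.1024 + 0.0004 = 0.8799

0.88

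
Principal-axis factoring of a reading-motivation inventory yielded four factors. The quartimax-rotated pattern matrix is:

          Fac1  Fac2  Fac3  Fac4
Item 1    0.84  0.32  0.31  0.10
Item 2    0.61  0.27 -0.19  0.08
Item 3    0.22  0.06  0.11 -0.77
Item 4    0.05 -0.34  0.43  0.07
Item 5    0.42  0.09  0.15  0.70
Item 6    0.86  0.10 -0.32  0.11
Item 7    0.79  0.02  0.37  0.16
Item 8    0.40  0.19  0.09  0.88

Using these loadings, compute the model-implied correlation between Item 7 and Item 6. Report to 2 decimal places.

0.58

r̂ = Σ λ_i·λ_j across factors = (0.79)(0.86) + (0.02)(0.10) + (0.37)(-0.32) + (0.16)(0.11)
  = +0.6794 +0.0020 -0.1184 +0.0176 = 0.5806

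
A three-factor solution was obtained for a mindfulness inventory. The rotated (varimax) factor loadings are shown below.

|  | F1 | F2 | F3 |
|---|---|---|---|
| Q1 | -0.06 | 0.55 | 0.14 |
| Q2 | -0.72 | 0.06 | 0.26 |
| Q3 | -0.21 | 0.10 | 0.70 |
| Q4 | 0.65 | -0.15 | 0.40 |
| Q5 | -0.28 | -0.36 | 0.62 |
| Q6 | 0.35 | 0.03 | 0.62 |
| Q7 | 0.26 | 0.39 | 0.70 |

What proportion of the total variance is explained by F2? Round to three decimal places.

SS loadings for F2 = 0.55² + 0.06² + 0.10² + (-0.15)² + (-0.36)² + 0.03² + 0.39² = 0.6212
Proportion of variance = 0.6212 / 7 = 0.0887.

0.089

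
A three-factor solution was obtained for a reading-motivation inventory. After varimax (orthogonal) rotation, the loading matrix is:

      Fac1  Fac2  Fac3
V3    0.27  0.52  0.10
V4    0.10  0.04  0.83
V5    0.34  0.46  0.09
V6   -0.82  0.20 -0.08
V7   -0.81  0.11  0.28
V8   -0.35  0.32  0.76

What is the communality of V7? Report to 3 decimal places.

h² = (-0.81)² + 0.11² + 0.28² = 0.6561 + 0.0121 + 0.0784 = 0.7466

0.747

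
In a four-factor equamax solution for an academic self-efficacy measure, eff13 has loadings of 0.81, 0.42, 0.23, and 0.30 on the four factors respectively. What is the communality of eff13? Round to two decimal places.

h² = 0.81² + 0.42² + 0.23² + 0.30² = 0.6561 + 0.1764 + 0.0529 + 0.0900 = 0.9754

0.98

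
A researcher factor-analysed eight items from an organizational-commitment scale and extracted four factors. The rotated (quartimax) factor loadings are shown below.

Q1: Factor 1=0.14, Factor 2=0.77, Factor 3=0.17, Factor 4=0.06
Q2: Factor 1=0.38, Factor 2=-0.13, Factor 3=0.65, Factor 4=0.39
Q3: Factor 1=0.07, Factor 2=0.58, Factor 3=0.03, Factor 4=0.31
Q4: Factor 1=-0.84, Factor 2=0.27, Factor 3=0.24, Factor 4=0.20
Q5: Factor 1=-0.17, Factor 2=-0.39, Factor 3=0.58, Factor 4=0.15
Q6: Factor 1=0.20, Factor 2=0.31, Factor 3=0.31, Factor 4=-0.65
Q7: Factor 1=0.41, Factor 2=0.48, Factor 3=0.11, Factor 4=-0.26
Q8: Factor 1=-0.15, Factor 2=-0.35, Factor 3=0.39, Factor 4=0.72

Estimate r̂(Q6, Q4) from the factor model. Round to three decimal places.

r̂ = Σ λ_i·λ_j across factors = (0.20)(-0.84) + (0.31)(0.27) + (0.31)(0.24) + (-0.65)(0.20)
  = -0.1680 +0.0837 +0.0744 -0.1300 = -0.1399

-0.140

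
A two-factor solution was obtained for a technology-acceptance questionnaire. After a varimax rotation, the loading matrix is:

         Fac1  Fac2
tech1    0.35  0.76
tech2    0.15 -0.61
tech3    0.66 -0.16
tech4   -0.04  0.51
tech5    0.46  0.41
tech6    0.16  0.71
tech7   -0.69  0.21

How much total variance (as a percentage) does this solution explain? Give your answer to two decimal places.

46.39%

Communalities: 0.7001, 0.3946, 0.4612, 0.2617, 0.3797, 0.5297, 0.5202; Σh² = 3.2472.
Total variance with 7 standardized items is 7, so the solution explains 3.2472/7 = 0.4639 = 46.39%.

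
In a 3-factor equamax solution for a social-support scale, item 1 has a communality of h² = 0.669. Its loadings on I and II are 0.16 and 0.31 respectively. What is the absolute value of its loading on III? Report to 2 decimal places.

Under orthogonal rotation h² = Σλ², so λ_III² = h² − (0.1217) = 0.669 − 0.1217 = 0.5473.
|λ| = √0.5473 = 0.7398.

0.74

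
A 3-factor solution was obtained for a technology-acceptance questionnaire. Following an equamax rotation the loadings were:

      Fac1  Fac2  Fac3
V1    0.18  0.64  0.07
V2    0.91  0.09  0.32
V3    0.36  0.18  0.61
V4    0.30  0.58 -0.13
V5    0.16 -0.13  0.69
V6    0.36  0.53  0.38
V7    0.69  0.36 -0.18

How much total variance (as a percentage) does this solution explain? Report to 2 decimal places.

SS loadings by factor: 1.7114, 1.2139, 1.1492; total = 4.0745.
Total variance with 7 standardized items is 7, so the solution explains 4.0745/7 = 0.5821 = 58.21%.

58.21%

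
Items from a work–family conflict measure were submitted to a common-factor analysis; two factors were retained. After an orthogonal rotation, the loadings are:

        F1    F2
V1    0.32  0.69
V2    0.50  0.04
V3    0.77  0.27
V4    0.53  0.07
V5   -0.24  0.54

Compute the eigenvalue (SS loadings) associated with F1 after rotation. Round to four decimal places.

1.2838

SS loadings for F1 = 0.32² + 0.50² + 0.77² + 0.53² + (-0.24)² = 0.1024 + 0.2500 + 0.5929 + 0.2809 + 0.0576 = 1.2838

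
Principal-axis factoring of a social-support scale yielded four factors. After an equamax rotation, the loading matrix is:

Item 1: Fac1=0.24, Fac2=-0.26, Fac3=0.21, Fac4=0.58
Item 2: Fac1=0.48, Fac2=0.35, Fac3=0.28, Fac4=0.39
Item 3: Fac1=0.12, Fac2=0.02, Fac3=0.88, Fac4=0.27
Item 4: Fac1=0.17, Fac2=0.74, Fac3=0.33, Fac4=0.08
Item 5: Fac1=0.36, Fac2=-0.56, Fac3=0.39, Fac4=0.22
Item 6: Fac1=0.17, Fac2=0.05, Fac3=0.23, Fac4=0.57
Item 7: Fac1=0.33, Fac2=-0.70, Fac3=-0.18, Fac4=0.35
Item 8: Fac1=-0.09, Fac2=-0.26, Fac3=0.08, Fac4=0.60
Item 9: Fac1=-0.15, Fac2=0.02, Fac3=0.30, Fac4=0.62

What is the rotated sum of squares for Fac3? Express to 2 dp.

1.34

SS loadings for Fac3 = 0.21² + 0.28² + 0.88² + 0.33² + 0.39² + 0.23² + (-0.18)² + 0.08² + 0.30² = 0.0441 + 0.0784 + 0.7744 + 0.1089 + 0.1521 + 0.0529 + 0.0324 + 0.0064 + 0.0900 = 1.3396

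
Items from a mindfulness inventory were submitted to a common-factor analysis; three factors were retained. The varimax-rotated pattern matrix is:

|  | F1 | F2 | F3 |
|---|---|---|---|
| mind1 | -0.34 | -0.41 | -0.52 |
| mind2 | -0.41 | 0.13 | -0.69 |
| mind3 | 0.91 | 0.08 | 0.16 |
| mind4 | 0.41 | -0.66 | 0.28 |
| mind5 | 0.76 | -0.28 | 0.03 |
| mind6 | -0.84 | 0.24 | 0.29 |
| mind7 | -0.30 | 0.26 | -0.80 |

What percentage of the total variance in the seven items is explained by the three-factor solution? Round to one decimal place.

72.3%

SS loadings by factor: 2.6531, 0.8306, 1.5755; total = 5.0592.
Total variance with 7 standardized items is 7, so the solution explains 5.0592/7 = 0.7227 = 72.27%.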